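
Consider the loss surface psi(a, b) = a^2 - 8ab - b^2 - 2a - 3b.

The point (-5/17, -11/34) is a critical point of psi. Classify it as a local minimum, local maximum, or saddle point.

saddle point

The Hessian of psi is constant: H = [[2, -8], [-8, -2]].
det(H) = 2·(-2) − (-8)² = -68.
Since det(H) < 0, H is indefinite and the critical point is a saddle point.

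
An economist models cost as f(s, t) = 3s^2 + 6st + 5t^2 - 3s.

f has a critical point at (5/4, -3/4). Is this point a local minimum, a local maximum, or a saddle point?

local minimum

The Hessian of f is constant: H = [[6, 6], [6, 10]].
det(H) = 6·10 − 6² = 24.
det(H) > 0 and tr(H) = 16 > 0, so H is positive definite and the point is a local minimum.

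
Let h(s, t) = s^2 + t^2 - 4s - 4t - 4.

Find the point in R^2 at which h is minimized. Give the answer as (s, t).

h(s,t) separates as P(s) + Q(t) − 4, so its minimum is min P + min Q − 4.
P'(s) = 2s - 4 vanishes at s ∈ {2}; Q'(t) = 2(t - 2) vanishes at t ∈ {2}.
Local minima of P (where P''>0): P(2)=-4. Local minima of Q: Q(2)=-4.
So the global minimum of h is P(2) + Q(2) − 4 = -4 − 4 − 4 = -12, attained at (2, 2).

(2, 2)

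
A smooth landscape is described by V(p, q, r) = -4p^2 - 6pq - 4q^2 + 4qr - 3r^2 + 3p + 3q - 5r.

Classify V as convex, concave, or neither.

concave

V is quadratic, so its Hessian is the constant matrix H = [[-8, -6, 0], [-6, -8, 4], [0, 4, -6]].
Leading principal minors: -8, 28, -40.
Signs alternate −, +, − ⇒ H ≺ 0 ⇒ concave.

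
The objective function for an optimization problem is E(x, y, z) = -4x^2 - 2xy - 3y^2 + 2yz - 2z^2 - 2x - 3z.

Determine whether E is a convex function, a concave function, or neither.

concave

E is quadratic, so its Hessian is the constant matrix H = [[-8, -2, 0], [-2, -6, 2], [0, 2, -4]].
Leading principal minors: -8, 44, -144.
Signs alternate −, +, − ⇒ H ≺ 0 ⇒ concave.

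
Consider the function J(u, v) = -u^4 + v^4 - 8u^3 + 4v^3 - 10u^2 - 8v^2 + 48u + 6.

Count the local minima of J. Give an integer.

J separates as a function of u plus a function of v, so ∇J=0 decouples.
∂J/∂u = -4(u - 1)(u + 3)(u + 4) = 0 at u ∈ {-4, -3, 1}; ∂J/∂v = 4v(v - 1)(v + 4) = 0 at v ∈ {-4, 0, 1}.
The Hessian is diagonal: diag(J_uu, J_vv). Second derivatives: J_uu(-4)=-20, J_uu(-3)=16, J_uu(1)=-80; J_vv(-4)=80, J_vv(0)=-16, J_vv(1)=20.
Local minima occur where both diagonal entries positive: (-3, -4), (-3, 1). Count: 2.

2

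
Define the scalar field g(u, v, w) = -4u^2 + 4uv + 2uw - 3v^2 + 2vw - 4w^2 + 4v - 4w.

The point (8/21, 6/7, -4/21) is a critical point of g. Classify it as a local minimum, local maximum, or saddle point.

The Hessian is constant: H = [[-8, 4, 2], [4, -6, 2], [2, 2, -8]].
Leading principal minors: Δ₁ = -8, Δ₂ = 32, Δ₃ = -168.
The minors alternate sign starting negative (−, +, −), so H is negative definite: a local maximum.

local maximum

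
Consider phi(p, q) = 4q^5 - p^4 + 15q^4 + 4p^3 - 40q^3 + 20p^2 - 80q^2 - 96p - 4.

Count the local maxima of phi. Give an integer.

4

phi separates as a function of p plus a function of q, so ∇phi=0 decouples.
∂phi/∂p = -4(p - 4)(p - 2)(p + 3) = 0 at p ∈ {-3, 2, 4}; ∂phi/∂q = 20q(q - 2)(q + 1)(q + 4) = 0 at q ∈ {-4, -1, 0, 2}.
The Hessian is diagonal: diag(phi_pp, phi_qq). Second derivatives: phi_pp(-3)=-140, phi_pp(2)=40, phi_pp(4)=-56; phi_qq(-4)=-1440, phi_qq(-1)=180, phi_qq(0)=-160, phi_qq(2)=720.
Local maxima occur where both diagonal entries negative: (-3, -4), (-3, 0), (4, -4), (4, 0). Count: 4.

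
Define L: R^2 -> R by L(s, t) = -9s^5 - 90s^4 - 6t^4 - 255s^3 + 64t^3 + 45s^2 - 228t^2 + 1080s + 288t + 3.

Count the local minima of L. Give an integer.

2

L separates as a function of s plus a function of t, so ∇L=0 decouples.
∂L/∂s = -45(s - 1)(s + 2)(s + 3)(s + 4) = 0 at s ∈ {-4, -3, -2, 1}; ∂L/∂t = -24(t - 4)(t - 3)(t - 1) = 0 at t ∈ {1, 3, 4}.
The Hessian is diagonal: diag(L_ss, L_tt). Second derivatives: L_ss(-4)=450, L_ss(-3)=-180, L_ss(-2)=270, L_ss(1)=-2700; L_tt(1)=-144, L_tt(3)=48, L_tt(4)=-72.
Local minima occur where both diagonal entries positive: (-4, 3), (-2, 3). Count: 2.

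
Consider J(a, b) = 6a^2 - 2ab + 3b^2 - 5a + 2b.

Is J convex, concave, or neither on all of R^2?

J is quadratic, so its Hessian is the constant matrix H = [[12, -2], [-2, 6]].
det(H) = 68, tr(H) = 18.
det(H) > 0 and tr(H) > 0, so H is positive definite everywhere: convex.

convex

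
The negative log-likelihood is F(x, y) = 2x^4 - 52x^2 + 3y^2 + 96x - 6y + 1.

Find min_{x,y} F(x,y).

-706

F(x,y) separates as P(x) + Q(y) + 1, so its minimum is min P + min Q + 1.
P'(x) = 8(x - 3)(x - 1)(x + 4) vanishes at x ∈ {-4, 1, 3}; Q'(y) = 6y - 6 vanishes at y ∈ {1}.
Local minima of P (where P''>0): P(-4)=-704, P(3)=-18. Local minima of Q: Q(1)=-3.
So the global minimum of F is P(-4) + Q(1) + 1 = -704 − 3 + 1 = -706, attained at (-4, 1).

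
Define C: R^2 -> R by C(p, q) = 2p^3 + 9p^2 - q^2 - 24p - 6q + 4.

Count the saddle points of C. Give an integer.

1

C separates as a function of p plus a function of q, so ∇C=0 decouples.
∂C/∂p = 6(p - 1)(p + 4) = 0 at p ∈ {-4, 1}; ∂C/∂q = -2(q + 3) = 0 at q ∈ {-3}.
The Hessian is diagonal: diag(C_pp, C_qq). Second derivatives: C_pp(-4)=-30, C_pp(1)=30; C_qq(-3)=-2.
Saddle points occur where the two diagonal entries have opposite signs: (1, -3). Count: 1.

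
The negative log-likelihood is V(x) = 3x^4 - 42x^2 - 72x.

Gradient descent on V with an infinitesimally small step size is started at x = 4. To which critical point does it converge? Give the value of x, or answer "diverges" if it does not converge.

3

V'(x) = 12(x - 3)(x + 1)(x + 2), so V'(4) = 360.
Gradient descent moves in the -V' direction, i.e. x is decreasing.
The nearest critical point in that direction is x = 3, where V'' = 240 > 0 (a local minimum). The iterate converges there.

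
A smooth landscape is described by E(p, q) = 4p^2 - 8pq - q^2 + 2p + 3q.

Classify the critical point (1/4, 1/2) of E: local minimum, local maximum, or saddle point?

The Hessian of E is constant: H = [[8, -8], [-8, -2]].
det(H) = 8·(-2) − (-8)² = -80.
Since det(H) < 0, H is indefinite and the critical point is a saddle point.

saddle point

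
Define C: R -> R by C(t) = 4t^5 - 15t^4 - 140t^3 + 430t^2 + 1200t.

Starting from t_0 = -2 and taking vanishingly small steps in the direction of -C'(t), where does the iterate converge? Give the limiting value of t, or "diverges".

C'(t) = 20(t - 5)(t - 3)(t + 1)(t + 4), so C'(-2) = -1400.
Gradient descent moves in the -C' direction, i.e. t is increasing.
The nearest critical point in that direction is t = -1, where C'' = 1440 > 0 (a local minimum). The iterate converges there.

-1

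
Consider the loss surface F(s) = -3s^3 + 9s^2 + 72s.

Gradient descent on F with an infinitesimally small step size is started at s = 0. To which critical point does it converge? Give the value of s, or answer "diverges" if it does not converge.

-2

F'(s) = -9(s - 4)(s + 2), so F'(0) = 72.
Gradient descent moves in the -F' direction, i.e. s is decreasing.
The nearest critical point in that direction is s = -2, where F'' = 54 > 0 (a local minimum). The iterate converges there.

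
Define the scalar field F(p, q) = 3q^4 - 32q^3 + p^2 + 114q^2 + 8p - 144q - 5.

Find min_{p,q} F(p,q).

-80

F(p,q) separates as A(p) + B(q) − 5, so its minimum is min A + min B − 5.
A'(p) = 2p + 8 vanishes at p ∈ {-4}; B'(q) = 12(q - 4)(q - 3)(q - 1) vanishes at q ∈ {1, 3, 4}.
Local minima of A (where A''>0): A(-4)=-16. Local minima of B: B(1)=-59, B(4)=-32.
So the global minimum of F is A(-4) + B(1) − 5 = -16 − 59 − 5 = -80, attained at (-4, 1).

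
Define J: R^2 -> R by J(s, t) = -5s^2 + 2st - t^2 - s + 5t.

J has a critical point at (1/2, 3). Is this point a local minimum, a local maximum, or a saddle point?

local maximum

The Hessian of J is constant: H = [[-10, 2], [2, -2]].
det(H) = (-10)·(-2) − 2² = 16.
det(H) > 0 and tr(H) = -12 < 0, so H is negative definite and the point is a local maximum.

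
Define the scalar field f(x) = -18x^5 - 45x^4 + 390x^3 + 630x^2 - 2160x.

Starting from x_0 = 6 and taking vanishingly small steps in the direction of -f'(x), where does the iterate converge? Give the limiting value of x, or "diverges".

f'(x) = -90(x - 3)(x - 1)(x + 2)(x + 4), so f'(6) = -108000.
Gradient descent moves in the -f' direction, i.e. x is increasing.
There is no critical point above x=6, and f' keeps the same sign, so the iterate runs off to +∞.

diverges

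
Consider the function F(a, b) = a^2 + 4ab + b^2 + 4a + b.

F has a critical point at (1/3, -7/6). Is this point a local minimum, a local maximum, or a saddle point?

saddle point

The Hessian of F is constant: H = [[2, 4], [4, 2]].
det(H) = 2·2 − 4² = -12.
Since det(H) < 0, H is indefinite and the critical point is a saddle point.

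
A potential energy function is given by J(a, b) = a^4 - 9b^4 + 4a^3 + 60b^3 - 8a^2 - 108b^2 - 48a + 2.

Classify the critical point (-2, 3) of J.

The mixed partial ∂²J/∂a∂b is 0, so the Hessian at any point is diag(J_aa, J_bb) = diag(4(3a^2 + 6a - 4), 36(-3b^2 + 10b - 6)).
At (-2, 3): H = diag(-16, -108).
Both eigenvalues are negative, so H is negative definite: a local maximum.

local maximum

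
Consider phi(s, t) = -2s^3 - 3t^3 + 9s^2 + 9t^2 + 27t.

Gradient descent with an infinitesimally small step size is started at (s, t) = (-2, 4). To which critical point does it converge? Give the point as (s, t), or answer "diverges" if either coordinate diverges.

phi is separable, so gradient descent decouples: s follows -∂phi/∂s, t follows -∂phi/∂t.
∂phi/∂s = -6s(s - 3); at s=-2 this is -60, so s increases.
∂phi/∂t = -9(t - 3)(t + 1); at t=4 this is -45, so t increases.
The t-coordinate has no critical point in that direction and runs off to infinity.

diverges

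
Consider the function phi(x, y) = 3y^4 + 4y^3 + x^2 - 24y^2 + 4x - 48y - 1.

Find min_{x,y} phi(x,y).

phi(x,y) separates as P(x) + Q(y) − 1, so its minimum is min P + min Q − 1.
P'(x) = 2x + 4 vanishes at x ∈ {-2}; Q'(y) = 12(y - 2)(y + 1)(y + 2) vanishes at y ∈ {-2, -1, 2}.
Local minima of P (where P''>0): P(-2)=-4. Local minima of Q: Q(-2)=16, Q(2)=-112.
So the global minimum of phi is P(-2) + Q(2) − 1 = -4 − 112 − 1 = -117, attained at (-2, 2).

-117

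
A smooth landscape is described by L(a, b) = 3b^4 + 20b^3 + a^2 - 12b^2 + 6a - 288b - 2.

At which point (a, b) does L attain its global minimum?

(-3, 2)

L(a,b) separates as P(a) + Q(b) − 2, so its minimum is min P + min Q − 2.
P'(a) = 2a + 6 vanishes at a ∈ {-3}; Q'(b) = 12(b - 2)(b + 3)(b + 4) vanishes at b ∈ {-4, -3, 2}.
Local minima of P (where P''>0): P(-3)=-9. Local minima of Q: Q(-4)=448, Q(2)=-416.
So the global minimum of L is P(-3) + Q(2) − 2 = -9 − 416 − 2 = -427, attained at (-3, 2).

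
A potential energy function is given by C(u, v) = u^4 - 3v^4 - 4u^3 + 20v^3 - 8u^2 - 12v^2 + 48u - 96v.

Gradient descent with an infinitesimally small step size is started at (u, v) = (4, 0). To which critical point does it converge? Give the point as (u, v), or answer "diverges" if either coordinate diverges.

(3, 2)

C is separable, so gradient descent decouples: u follows -∂C/∂u, v follows -∂C/∂v.
∂C/∂u = 4(u - 3)(u - 2)(u + 2); at u=4 this is 48, so u decreases.
∂C/∂v = -12(v - 4)(v - 2)(v + 1); at v=0 this is -96, so v increases.
u converges to its nearest critical value 3 (a local min of the u-part); v converges to 2. The iterate converges to (3, 2).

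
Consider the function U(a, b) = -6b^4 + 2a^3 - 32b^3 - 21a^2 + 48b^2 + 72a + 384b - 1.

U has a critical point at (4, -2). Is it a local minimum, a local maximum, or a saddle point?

The mixed partial ∂²U/∂a∂b is 0, so the Hessian at any point is diag(U_aa, U_bb) = diag(6(2a - 7), 24(-3b^2 - 8b + 4)).
At (4, -2): H = diag(6, 192).
Both eigenvalues are positive, so H is positive definite: a local minimum.

local minimum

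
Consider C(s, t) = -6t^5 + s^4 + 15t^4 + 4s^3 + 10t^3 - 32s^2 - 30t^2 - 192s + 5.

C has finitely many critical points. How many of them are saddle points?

C separates as a function of s plus a function of t, so ∇C=0 decouples.
∂C/∂s = 4(s - 4)(s + 3)(s + 4) = 0 at s ∈ {-4, -3, 4}; ∂C/∂t = -30t(t - 2)(t - 1)(t + 1) = 0 at t ∈ {-1, 0, 1, 2}.
The Hessian is diagonal: diag(C_ss, C_tt). Second derivatives: C_ss(-4)=32, C_ss(-3)=-28, C_ss(4)=224; C_tt(-1)=180, C_tt(0)=-60, C_tt(1)=60, C_tt(2)=-180.
Saddle points occur where the two diagonal entries have opposite signs: (-4, 0), (-4, 2), (-3, -1), (-3, 1), (4, 0), (4, 2). Count: 6.

6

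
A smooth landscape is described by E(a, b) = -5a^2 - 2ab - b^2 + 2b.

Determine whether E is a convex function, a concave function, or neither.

E is quadratic, so its Hessian is the constant matrix H = [[-10, -2], [-2, -2]].
det(H) = 16, tr(H) = -12.
det(H) > 0 and tr(H) < 0, so H is negative definite everywhere: concave.

concave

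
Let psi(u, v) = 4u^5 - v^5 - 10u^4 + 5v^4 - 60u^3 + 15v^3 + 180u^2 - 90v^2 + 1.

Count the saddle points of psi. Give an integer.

8

psi separates as a function of u plus a function of v, so ∇psi=0 decouples.
∂psi/∂u = 20u(u - 3)(u - 2)(u + 3) = 0 at u ∈ {-3, 0, 2, 3}; ∂psi/∂v = -5v(v - 4)(v - 3)(v + 3) = 0 at v ∈ {-3, 0, 3, 4}.
The Hessian is diagonal: diag(psi_uu, psi_vv). Second derivatives: psi_uu(-3)=-1800, psi_uu(0)=360, psi_uu(2)=-200, psi_uu(3)=360; psi_vv(-3)=630, psi_vv(0)=-180, psi_vv(3)=90, psi_vv(4)=-140.
Saddle points occur where the two diagonal entries have opposite signs: (-3, -3), (-3, 3), (0, 0), (0, 4), (2, -3), (2, 3), (3, 0), (3, 4). Count: 8.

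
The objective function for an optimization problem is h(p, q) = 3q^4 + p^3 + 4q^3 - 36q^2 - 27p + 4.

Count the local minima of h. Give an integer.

h separates as a function of p plus a function of q, so ∇h=0 decouples.
∂h/∂p = 3(p - 3)(p + 3) = 0 at p ∈ {-3, 3}; ∂h/∂q = 12q(q - 2)(q + 3) = 0 at q ∈ {-3, 0, 2}.
The Hessian is diagonal: diag(h_pp, h_qq). Second derivatives: h_pp(-3)=-18, h_pp(3)=18; h_qq(-3)=180, h_qq(0)=-72, h_qq(2)=120.
Local minima occur where both diagonal entries positive: (3, -3), (3, 2). Count: 2.

2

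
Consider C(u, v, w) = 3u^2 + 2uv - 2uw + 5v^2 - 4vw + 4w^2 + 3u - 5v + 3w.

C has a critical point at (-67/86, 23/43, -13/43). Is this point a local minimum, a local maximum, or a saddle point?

local minimum

The Hessian is constant: H = [[6, 2, -2], [2, 10, -4], [-2, -4, 8]].
Leading principal minors: Δ₁ = 6, Δ₂ = 56, Δ₃ = 344.
All leading minors are positive, so H is positive definite: a local minimum.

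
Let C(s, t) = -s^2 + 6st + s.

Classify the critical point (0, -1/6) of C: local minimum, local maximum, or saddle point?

saddle point

The Hessian of C is constant: H = [[-2, 6], [6, 0]].
det(H) = (-2)·0 − 6² = -36.
Since det(H) < 0, H is indefinite and the critical point is a saddle point.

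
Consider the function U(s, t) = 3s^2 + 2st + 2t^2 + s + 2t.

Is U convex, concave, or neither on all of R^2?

convex

U is quadratic, so its Hessian is the constant matrix H = [[6, 2], [2, 4]].
det(H) = 20, tr(H) = 10.
det(H) > 0 and tr(H) > 0, so H is positive definite everywhere: convex.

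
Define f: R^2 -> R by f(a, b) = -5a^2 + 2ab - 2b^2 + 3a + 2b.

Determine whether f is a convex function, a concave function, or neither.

f is quadratic, so its Hessian is the constant matrix H = [[-10, 2], [2, -4]].
det(H) = 36, tr(H) = -14.
det(H) > 0 and tr(H) < 0, so H is negative definite everywhere: concave.

concave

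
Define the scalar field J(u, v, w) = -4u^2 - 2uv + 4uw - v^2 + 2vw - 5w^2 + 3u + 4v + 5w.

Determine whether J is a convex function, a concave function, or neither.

J is quadratic, so its Hessian is the constant matrix H = [[-8, -2, 4], [-2, -2, 2], [4, 2, -10]].
Leading principal minors: -8, 12, -88.
Signs alternate −, +, − ⇒ H ≺ 0 ⇒ concave.

concave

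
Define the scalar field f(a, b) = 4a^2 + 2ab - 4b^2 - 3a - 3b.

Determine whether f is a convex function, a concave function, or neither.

neither

f is quadratic, so its Hessian is the constant matrix H = [[8, 2], [2, -8]].
det(H) = -68, tr(H) = 0.
det(H) < 0, so H is indefinite: neither convex nor concave.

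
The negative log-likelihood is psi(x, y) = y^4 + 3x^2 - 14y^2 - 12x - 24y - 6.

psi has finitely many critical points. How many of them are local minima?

psi separates as a function of x plus a function of y, so ∇psi=0 decouples.
∂psi/∂x = 6(x - 2) = 0 at x ∈ {2}; ∂psi/∂y = 4(y - 3)(y + 1)(y + 2) = 0 at y ∈ {-2, -1, 3}.
The Hessian is diagonal: diag(psi_xx, psi_yy). Second derivatives: psi_xx(2)=6; psi_yy(-2)=20, psi_yy(-1)=-16, psi_yy(3)=80.
Local minima occur where both diagonal entries positive: (2, -2), (2, 3). Count: 2.

2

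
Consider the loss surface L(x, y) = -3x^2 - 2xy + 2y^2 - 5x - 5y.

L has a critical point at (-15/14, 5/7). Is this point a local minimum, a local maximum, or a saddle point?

The Hessian of L is constant: H = [[-6, -2], [-2, 4]].
det(H) = (-6)·4 − (-2)² = -28.
Since det(H) < 0, H is indefinite and the critical point is a saddle point.

saddle point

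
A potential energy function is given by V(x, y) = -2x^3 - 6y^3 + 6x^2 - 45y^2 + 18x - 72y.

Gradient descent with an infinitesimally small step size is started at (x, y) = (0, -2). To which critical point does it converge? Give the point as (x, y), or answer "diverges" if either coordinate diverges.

V is separable, so gradient descent decouples: x follows -∂V/∂x, y follows -∂V/∂y.
∂V/∂x = -6(x - 3)(x + 1); at x=0 this is 18, so x decreases.
∂V/∂y = -18(y + 1)(y + 4); at y=-2 this is 36, so y decreases.
x converges to its nearest critical value -1 (a local min of the x-part); y converges to -4. The iterate converges to (-1, -4).

(-1, -4)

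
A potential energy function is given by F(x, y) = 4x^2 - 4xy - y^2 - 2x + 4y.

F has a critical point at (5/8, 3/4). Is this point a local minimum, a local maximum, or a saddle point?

The Hessian of F is constant: H = [[8, -4], [-4, -2]].
det(H) = 8·(-2) − (-4)² = -32.
Since det(H) < 0, H is indefinite and the critical point is a saddle point.

saddle point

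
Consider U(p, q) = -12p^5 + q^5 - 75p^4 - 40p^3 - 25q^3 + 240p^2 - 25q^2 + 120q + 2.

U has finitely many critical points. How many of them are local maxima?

U separates as a function of p plus a function of q, so ∇U=0 decouples.
∂U/∂p = -60p(p - 1)(p + 2)(p + 4) = 0 at p ∈ {-4, -2, 0, 1}; ∂U/∂q = 5(q - 4)(q - 1)(q + 2)(q + 3) = 0 at q ∈ {-3, -2, 1, 4}.
The Hessian is diagonal: diag(U_pp, U_qq). Second derivatives: U_pp(-4)=2400, U_pp(-2)=-720, U_pp(0)=480, U_pp(1)=-900; U_qq(-3)=-140, U_qq(-2)=90, U_qq(1)=-180, U_qq(4)=630.
Local maxima occur where both diagonal entries negative: (-2, -3), (-2, 1), (1, -3), (1, 1). Count: 4.

4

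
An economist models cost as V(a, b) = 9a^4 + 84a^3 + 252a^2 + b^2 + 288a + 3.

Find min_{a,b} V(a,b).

-189

V(a,b) separates as P(a) + Q(b) + 3, so its minimum is min P + min Q + 3.
P'(a) = 36(a + 1)(a + 2)(a + 4) vanishes at a ∈ {-4, -2, -1}; Q'(b) = 2b vanishes at b ∈ {0}.
Local minima of P (where P''>0): P(-4)=-192, P(-1)=-111. Local minima of Q: Q(0)=0.
So the global minimum of V is P(-4) + Q(0) + 3 = -192 + 0 + 3 = -189, attained at (-4, 0).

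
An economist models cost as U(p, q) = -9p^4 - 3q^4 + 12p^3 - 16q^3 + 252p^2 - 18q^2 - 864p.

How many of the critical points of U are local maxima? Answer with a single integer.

4

U separates as a function of p plus a function of q, so ∇U=0 decouples.
∂U/∂p = -36(p - 3)(p - 2)(p + 4) = 0 at p ∈ {-4, 2, 3}; ∂U/∂q = -12q(q + 1)(q + 3) = 0 at q ∈ {-3, -1, 0}.
The Hessian is diagonal: diag(U_pp, U_qq). Second derivatives: U_pp(-4)=-1512, U_pp(2)=216, U_pp(3)=-252; U_qq(-3)=-72, U_qq(-1)=24, U_qq(0)=-36.
Local maxima occur where both diagonal entries negative: (-4, -3), (-4, 0), (3, -3), (3, 0). Count: 4.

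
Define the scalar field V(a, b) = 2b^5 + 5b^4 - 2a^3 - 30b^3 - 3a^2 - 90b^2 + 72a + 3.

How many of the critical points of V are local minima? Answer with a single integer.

V separates as a function of a plus a function of b, so ∇V=0 decouples.
∂V/∂a = -6(a - 3)(a + 4) = 0 at a ∈ {-4, 3}; ∂V/∂b = 10b(b - 3)(b + 2)(b + 3) = 0 at b ∈ {-3, -2, 0, 3}.
The Hessian is diagonal: diag(V_aa, V_bb). Second derivatives: V_aa(-4)=42, V_aa(3)=-42; V_bb(-3)=-180, V_bb(-2)=100, V_bb(0)=-180, V_bb(3)=900.
Local minima occur where both diagonal entries positive: (-4, -2), (-4, 3). Count: 2.

2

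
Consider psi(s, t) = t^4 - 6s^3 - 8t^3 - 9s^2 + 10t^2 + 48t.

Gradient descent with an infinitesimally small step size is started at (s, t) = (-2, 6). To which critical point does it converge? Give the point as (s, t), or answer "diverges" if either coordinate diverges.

(-1, 4)

psi is separable, so gradient descent decouples: s follows -∂psi/∂s, t follows -∂psi/∂t.
∂psi/∂s = -18s(s + 1); at s=-2 this is -36, so s increases.
∂psi/∂t = 4(t - 4)(t - 3)(t + 1); at t=6 this is 168, so t decreases.
s converges to its nearest critical value -1 (a local min of the s-part); t converges to 4. The iterate converges to (-1, 4).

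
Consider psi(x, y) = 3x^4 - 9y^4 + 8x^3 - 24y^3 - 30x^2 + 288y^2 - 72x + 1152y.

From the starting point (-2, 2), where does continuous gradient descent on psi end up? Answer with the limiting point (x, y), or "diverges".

psi is separable, so gradient descent decouples: x follows -∂psi/∂x, y follows -∂psi/∂y.
∂psi/∂x = 12(x - 2)(x + 1)(x + 3); at x=-2 this is 48, so x decreases.
∂psi/∂y = -36(y - 4)(y + 2)(y + 4); at y=2 this is 1728, so y decreases.
x converges to its nearest critical value -3 (a local min of the x-part); y converges to -2. The iterate converges to (-3, -2).

(-3, -2)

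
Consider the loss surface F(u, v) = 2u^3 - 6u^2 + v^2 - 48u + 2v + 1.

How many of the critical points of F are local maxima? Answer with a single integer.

0

F separates as a function of u plus a function of v, so ∇F=0 decouples.
∂F/∂u = 6(u - 4)(u + 2) = 0 at u ∈ {-2, 4}; ∂F/∂v = 2(v + 1) = 0 at v ∈ {-1}.
The Hessian is diagonal: diag(F_uu, F_vv). Second derivatives: F_uu(-2)=-36, F_uu(4)=36; F_vv(-1)=2.
Local maxima occur where both diagonal entries negative: none. Count: 0.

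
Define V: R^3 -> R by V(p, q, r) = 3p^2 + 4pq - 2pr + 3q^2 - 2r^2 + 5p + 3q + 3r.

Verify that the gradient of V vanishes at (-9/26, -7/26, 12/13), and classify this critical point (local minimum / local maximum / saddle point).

saddle point

∇V = (6p + 4q - 2r + 5, 4p + 6q + 3, -2p - 4r + 3); substituting (-9/26, -7/26, 12/13) gives ∇V = (0, 0, 0), so (-9/26, -7/26, 12/13) is indeed a critical point.
The Hessian is constant: H = [[6, 4, -2], [4, 6, 0], [-2, 0, -4]].
Leading principal minors: Δ₁ = 6, Δ₂ = 20, Δ₃ = -104.
The minors fit neither the all-positive nor the alternating-sign pattern, so H is indefinite: a saddle point.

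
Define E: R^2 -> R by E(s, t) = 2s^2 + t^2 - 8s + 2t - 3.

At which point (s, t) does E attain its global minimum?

E(s,t) separates as P(s) + Q(t) − 3, so its minimum is min P + min Q − 3.
P'(s) = 4s - 8 vanishes at s ∈ {2}; Q'(t) = 2(t + 1) vanishes at t ∈ {-1}.
Local minima of P (where P''>0): P(2)=-8. Local minima of Q: Q(-1)=-1.
So the global minimum of E is P(2) + Q(-1) − 3 = -8 − 1 − 3 = -12, attained at (2, -1).

(2, -1)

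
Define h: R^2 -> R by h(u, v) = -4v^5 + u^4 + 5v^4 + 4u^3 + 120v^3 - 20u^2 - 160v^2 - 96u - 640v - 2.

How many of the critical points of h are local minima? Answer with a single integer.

4

h separates as a function of u plus a function of v, so ∇h=0 decouples.
∂h/∂u = 4(u - 3)(u + 2)(u + 4) = 0 at u ∈ {-4, -2, 3}; ∂h/∂v = -20(v - 4)(v - 2)(v + 1)(v + 4) = 0 at v ∈ {-4, -1, 2, 4}.
The Hessian is diagonal: diag(h_uu, h_vv). Second derivatives: h_uu(-4)=56, h_uu(-2)=-40, h_uu(3)=140; h_vv(-4)=2880, h_vv(-1)=-900, h_vv(2)=720, h_vv(4)=-1600.
Local minima occur where both diagonal entries positive: (-4, -4), (-4, 2), (3, -4), (3, 2). Count: 4.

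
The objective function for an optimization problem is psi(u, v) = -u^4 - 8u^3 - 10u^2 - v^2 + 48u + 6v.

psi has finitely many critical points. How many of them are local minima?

0

psi separates as a function of u plus a function of v, so ∇psi=0 decouples.
∂psi/∂u = -4(u - 1)(u + 3)(u + 4) = 0 at u ∈ {-4, -3, 1}; ∂psi/∂v = -2(v - 3) = 0 at v ∈ {3}.
The Hessian is diagonal: diag(psi_uu, psi_vv). Second derivatives: psi_uu(-4)=-20, psi_uu(-3)=16, psi_uu(1)=-80; psi_vv(3)=-2.
Local minima occur where both diagonal entries positive: none. Count: 0.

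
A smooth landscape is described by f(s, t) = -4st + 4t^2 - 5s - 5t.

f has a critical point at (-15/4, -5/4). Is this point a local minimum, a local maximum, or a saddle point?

saddle point

The Hessian of f is constant: H = [[0, -4], [-4, 8]].
det(H) = 0·8 − (-4)² = -16.
Since det(H) < 0, H is indefinite and the critical point is a saddle point.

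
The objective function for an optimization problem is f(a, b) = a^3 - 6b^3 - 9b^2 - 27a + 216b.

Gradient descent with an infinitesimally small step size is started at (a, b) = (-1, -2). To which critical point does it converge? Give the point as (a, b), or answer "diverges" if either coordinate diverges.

(3, -4)

f is separable, so gradient descent decouples: a follows -∂f/∂a, b follows -∂f/∂b.
∂f/∂a = 3(a - 3)(a + 3); at a=-1 this is -24, so a increases.
∂f/∂b = -18(b - 3)(b + 4); at b=-2 this is 180, so b decreases.
a converges to its nearest critical value 3 (a local min of the a-part); b converges to -4. The iterate converges to (3, -4).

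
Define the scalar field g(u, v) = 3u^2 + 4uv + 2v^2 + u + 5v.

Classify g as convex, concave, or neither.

convex

g is quadratic, so its Hessian is the constant matrix H = [[6, 4], [4, 4]].
det(H) = 8, tr(H) = 10.
det(H) > 0 and tr(H) > 0, so H is positive definite everywhere: convex.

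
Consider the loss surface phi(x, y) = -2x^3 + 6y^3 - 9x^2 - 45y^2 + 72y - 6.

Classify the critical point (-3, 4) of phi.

local minimum

The mixed partial ∂²phi/∂x∂y is 0, so the Hessian at any point is diag(phi_xx, phi_yy) = diag(-6(2x + 3), 18(2y - 5)).
At (-3, 4): H = diag(18, 54).
Both eigenvalues are positive, so H is positive definite: a local minimum.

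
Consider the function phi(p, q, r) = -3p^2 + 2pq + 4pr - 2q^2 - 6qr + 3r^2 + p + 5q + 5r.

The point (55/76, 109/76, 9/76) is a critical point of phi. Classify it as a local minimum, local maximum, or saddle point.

The Hessian is constant: H = [[-6, 2, 4], [2, -4, -6], [4, -6, 6]].
Leading principal minors: Δ₁ = -6, Δ₂ = 20, Δ₃ = 304.
The minors fit neither the all-positive nor the alternating-sign pattern, so H is indefinite: a saddle point.

saddle point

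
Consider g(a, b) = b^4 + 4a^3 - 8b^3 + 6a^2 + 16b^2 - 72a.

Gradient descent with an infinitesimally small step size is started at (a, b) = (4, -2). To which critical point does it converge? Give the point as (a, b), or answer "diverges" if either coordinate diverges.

g is separable, so gradient descent decouples: a follows -∂g/∂a, b follows -∂g/∂b.
∂g/∂a = 12(a - 2)(a + 3); at a=4 this is 168, so a decreases.
∂g/∂b = 4b(b - 4)(b - 2); at b=-2 this is -192, so b increases.
a converges to its nearest critical value 2 (a local min of the a-part); b converges to 0. The iterate converges to (2, 0).

(2, 0)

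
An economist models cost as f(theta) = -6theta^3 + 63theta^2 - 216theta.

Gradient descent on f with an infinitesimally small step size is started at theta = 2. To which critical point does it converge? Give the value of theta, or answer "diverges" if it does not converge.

3

f'(theta) = -18(theta - 4)(theta - 3), so f'(2) = -36.
Gradient descent moves in the -f' direction, i.e. theta is increasing.
The nearest critical point in that direction is theta = 3, where f'' = 18 > 0 (a local minimum). The iterate converges there.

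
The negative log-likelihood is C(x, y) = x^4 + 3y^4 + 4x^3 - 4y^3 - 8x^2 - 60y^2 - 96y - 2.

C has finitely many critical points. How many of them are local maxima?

1

C separates as a function of x plus a function of y, so ∇C=0 decouples.
∂C/∂x = 4x(x - 1)(x + 4) = 0 at x ∈ {-4, 0, 1}; ∂C/∂y = 12(y - 4)(y + 1)(y + 2) = 0 at y ∈ {-2, -1, 4}.
The Hessian is diagonal: diag(C_xx, C_yy). Second derivatives: C_xx(-4)=80, C_xx(0)=-16, C_xx(1)=20; C_yy(-2)=72, C_yy(-1)=-60, C_yy(4)=360.
Local maxima occur where both diagonal entries negative: (0, -1). Count: 1.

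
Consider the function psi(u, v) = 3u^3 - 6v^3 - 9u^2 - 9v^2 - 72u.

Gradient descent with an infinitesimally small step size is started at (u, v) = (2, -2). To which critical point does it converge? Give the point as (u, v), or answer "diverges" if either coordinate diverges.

psi is separable, so gradient descent decouples: u follows -∂psi/∂u, v follows -∂psi/∂v.
∂psi/∂u = 9(u - 4)(u + 2); at u=2 this is -72, so u increases.
∂psi/∂v = -18v(v + 1); at v=-2 this is -36, so v increases.
u converges to its nearest critical value 4 (a local min of the u-part); v converges to -1. The iterate converges to (4, -1).

(4, -1)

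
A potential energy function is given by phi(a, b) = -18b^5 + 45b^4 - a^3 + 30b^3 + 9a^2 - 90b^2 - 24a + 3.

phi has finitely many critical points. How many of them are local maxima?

phi separates as a function of a plus a function of b, so ∇phi=0 decouples.
∂phi/∂a = -3(a - 4)(a - 2) = 0 at a ∈ {2, 4}; ∂phi/∂b = -90b(b - 2)(b - 1)(b + 1) = 0 at b ∈ {-1, 0, 1, 2}.
The Hessian is diagonal: diag(phi_aa, phi_bb). Second derivatives: phi_aa(2)=6, phi_aa(4)=-6; phi_bb(-1)=540, phi_bb(0)=-180, phi_bb(1)=180, phi_bb(2)=-540.
Local maxima occur where both diagonal entries negative: (4, 0), (4, 2). Count: 2.

2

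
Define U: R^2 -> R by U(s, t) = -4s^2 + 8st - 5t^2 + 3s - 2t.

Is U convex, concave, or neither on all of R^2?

U is quadratic, so its Hessian is the constant matrix H = [[-8, 8], [8, -10]].
det(H) = 16, tr(H) = -18.
det(H) > 0 and tr(H) < 0, so H is negative definite everywhere: concave.

concave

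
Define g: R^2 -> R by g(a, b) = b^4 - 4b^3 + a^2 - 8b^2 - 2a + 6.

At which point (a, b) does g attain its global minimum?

(1, 4)

g(a,b) separates as P(a) + Q(b) + 6, so its minimum is min P + min Q + 6.
P'(a) = 2a - 2 vanishes at a ∈ {1}; Q'(b) = 4b(b - 4)(b + 1) vanishes at b ∈ {-1, 0, 4}.
Local minima of P (where P''>0): P(1)=-1. Local minima of Q: Q(-1)=-3, Q(4)=-128.
So the global minimum of g is P(1) + Q(4) + 6 = -1 − 128 + 6 = -123, attained at (1, 4).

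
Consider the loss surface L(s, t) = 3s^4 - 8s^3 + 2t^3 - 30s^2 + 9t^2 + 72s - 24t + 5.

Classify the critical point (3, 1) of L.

The mixed partial ∂²L/∂s∂t is 0, so the Hessian at any point is diag(L_ss, L_tt) = diag(12(3s^2 - 4s - 5), 6(2t + 3)).
At (3, 1): H = diag(120, 30).
Both eigenvalues are positive, so H is positive definite: a local minimum.

local minimum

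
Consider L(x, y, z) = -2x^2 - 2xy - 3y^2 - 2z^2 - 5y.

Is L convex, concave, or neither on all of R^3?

L is quadratic, so its Hessian is the constant matrix H = [[-4, -2, 0], [-2, -6, 0], [0, 0, -4]].
Leading principal minors: -4, 20, -80.
Signs alternate −, +, − ⇒ H ≺ 0 ⇒ concave.

concave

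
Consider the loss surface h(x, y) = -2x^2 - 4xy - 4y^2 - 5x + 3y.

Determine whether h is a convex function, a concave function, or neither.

concave

h is quadratic, so its Hessian is the constant matrix H = [[-4, -4], [-4, -8]].
det(H) = 16, tr(H) = -12.
det(H) > 0 and tr(H) < 0, so H is negative definite everywhere: concave.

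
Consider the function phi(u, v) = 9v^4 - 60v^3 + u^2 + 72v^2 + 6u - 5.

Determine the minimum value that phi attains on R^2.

-398

phi(u,v) separates as P(u) + Q(v) − 5, so its minimum is min P + min Q − 5.
P'(u) = 2u + 6 vanishes at u ∈ {-3}; Q'(v) = 36v(v - 4)(v - 1) vanishes at v ∈ {0, 1, 4}.
Local minima of P (where P''>0): P(-3)=-9. Local minima of Q: Q(0)=0, Q(4)=-384.
So the global minimum of phi is P(-3) + Q(4) − 5 = -9 − 384 − 5 = -398, attained at (-3, 4).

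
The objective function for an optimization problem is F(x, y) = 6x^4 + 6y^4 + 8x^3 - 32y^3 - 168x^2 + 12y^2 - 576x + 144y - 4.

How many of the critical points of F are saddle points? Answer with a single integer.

4

F separates as a function of x plus a function of y, so ∇F=0 decouples.
∂F/∂x = 24(x - 4)(x + 2)(x + 3) = 0 at x ∈ {-3, -2, 4}; ∂F/∂y = 24(y - 3)(y - 2)(y + 1) = 0 at y ∈ {-1, 2, 3}.
The Hessian is diagonal: diag(F_xx, F_yy). Second derivatives: F_xx(-3)=168, F_xx(-2)=-144, F_xx(4)=1008; F_yy(-1)=288, F_yy(2)=-72, F_yy(3)=96.
Saddle points occur where the two diagonal entries have opposite signs: (-3, 2), (-2, -1), (-2, 3), (4, 2). Count: 4.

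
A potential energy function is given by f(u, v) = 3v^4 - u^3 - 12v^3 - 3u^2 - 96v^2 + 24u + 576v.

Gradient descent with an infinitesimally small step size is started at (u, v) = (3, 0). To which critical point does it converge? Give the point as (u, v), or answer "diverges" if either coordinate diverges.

f is separable, so gradient descent decouples: u follows -∂f/∂u, v follows -∂f/∂v.
∂f/∂u = -3(u - 2)(u + 4); at u=3 this is -21, so u increases.
∂f/∂v = 12(v - 4)(v - 3)(v + 4); at v=0 this is 576, so v decreases.
The u-coordinate has no critical point in that direction and runs off to infinity.

diverges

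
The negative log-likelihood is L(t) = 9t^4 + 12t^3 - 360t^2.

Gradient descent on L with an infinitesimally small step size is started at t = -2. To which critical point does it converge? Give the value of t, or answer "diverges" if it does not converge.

L'(t) = 36t(t - 4)(t + 5), so L'(-2) = 1296.
Gradient descent moves in the -L' direction, i.e. t is decreasing.
The nearest critical point in that direction is t = -5, where L'' = 1620 > 0 (a local minimum). The iterate converges there.

-5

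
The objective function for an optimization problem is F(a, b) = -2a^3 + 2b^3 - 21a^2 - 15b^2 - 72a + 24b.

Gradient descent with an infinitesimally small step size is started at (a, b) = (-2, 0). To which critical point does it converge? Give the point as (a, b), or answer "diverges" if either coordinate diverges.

diverges

F is separable, so gradient descent decouples: a follows -∂F/∂a, b follows -∂F/∂b.
∂F/∂a = -6(a + 3)(a + 4); at a=-2 this is -12, so a increases.
∂F/∂b = 6(b - 4)(b - 1); at b=0 this is 24, so b decreases.
The a-coordinate has no critical point in that direction and runs off to infinity.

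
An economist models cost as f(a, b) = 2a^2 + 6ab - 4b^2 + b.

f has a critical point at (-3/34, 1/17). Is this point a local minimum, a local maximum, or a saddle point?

The Hessian of f is constant: H = [[4, 6], [6, -8]].
det(H) = 4·(-8) − 6² = -68.
Since det(H) < 0, H is indefinite and the critical point is a saddle point.

saddle point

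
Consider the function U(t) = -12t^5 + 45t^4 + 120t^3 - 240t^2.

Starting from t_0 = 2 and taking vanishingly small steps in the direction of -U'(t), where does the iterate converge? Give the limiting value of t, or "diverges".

1

U'(t) = -60t(t - 4)(t - 1)(t + 2), so U'(2) = 960.
Gradient descent moves in the -U' direction, i.e. t is decreasing.
The nearest critical point in that direction is t = 1, where U'' = 540 > 0 (a local minimum). The iterate converges there.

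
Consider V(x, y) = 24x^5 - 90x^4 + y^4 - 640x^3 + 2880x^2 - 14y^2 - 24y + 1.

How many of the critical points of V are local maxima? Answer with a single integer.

2

V separates as a function of x plus a function of y, so ∇V=0 decouples.
∂V/∂x = 120x(x - 4)(x - 3)(x + 4) = 0 at x ∈ {-4, 0, 3, 4}; ∂V/∂y = 4(y - 3)(y + 1)(y + 2) = 0 at y ∈ {-2, -1, 3}.
The Hessian is diagonal: diag(V_xx, V_yy). Second derivatives: V_xx(-4)=-26880, V_xx(0)=5760, V_xx(3)=-2520, V_xx(4)=3840; V_yy(-2)=20, V_yy(-1)=-16, V_yy(3)=80.
Local maxima occur where both diagonal entries negative: (-4, -1), (3, -1). Count: 2.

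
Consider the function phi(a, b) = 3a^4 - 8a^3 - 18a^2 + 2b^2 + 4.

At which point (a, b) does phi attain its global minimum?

(3, 0)

phi(a,b) separates as P(a) + Q(b) + 4, so its minimum is min P + min Q + 4.
P'(a) = 12a(a - 3)(a + 1) vanishes at a ∈ {-1, 0, 3}; Q'(b) = 4b vanishes at b ∈ {0}.
Local minima of P (where P''>0): P(-1)=-7, P(3)=-135. Local minima of Q: Q(0)=0.
So the global minimum of phi is P(3) + Q(0) + 4 = -135 + 0 + 4 = -131, attained at (3, 0).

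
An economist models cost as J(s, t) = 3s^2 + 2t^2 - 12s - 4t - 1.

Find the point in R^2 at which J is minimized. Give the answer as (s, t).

(2, 1)

J(s,t) separates as P(s) + Q(t) − 1, so its minimum is min P + min Q − 1.
P'(s) = 6s - 12 vanishes at s ∈ {2}; Q'(t) = 4(t - 1) vanishes at t ∈ {1}.
Local minima of P (where P''>0): P(2)=-12. Local minima of Q: Q(1)=-2.
So the global minimum of J is P(2) + Q(1) − 1 = -12 − 2 − 1 = -15, attained at (2, 1).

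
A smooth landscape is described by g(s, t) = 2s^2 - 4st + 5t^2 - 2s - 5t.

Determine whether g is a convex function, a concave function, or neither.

g is quadratic, so its Hessian is the constant matrix H = [[4, -4], [-4, 10]].
det(H) = 24, tr(H) = 14.
det(H) > 0 and tr(H) > 0, so H is positive definite everywhere: convex.

convex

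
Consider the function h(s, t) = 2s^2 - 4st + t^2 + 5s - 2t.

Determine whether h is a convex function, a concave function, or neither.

h is quadratic, so its Hessian is the constant matrix H = [[4, -4], [-4, 2]].
det(H) = -8, tr(H) = 6.
det(H) < 0, so H is indefinite: neither convex nor concave.

neither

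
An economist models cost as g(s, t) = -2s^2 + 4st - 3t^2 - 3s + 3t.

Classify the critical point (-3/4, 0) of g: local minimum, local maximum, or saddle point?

The Hessian of g is constant: H = [[-4, 4], [4, -6]].
det(H) = (-4)·(-6) − 4² = 8.
det(H) > 0 and tr(H) = -10 < 0, so H is negative definite and the point is a local maximum.

local maximum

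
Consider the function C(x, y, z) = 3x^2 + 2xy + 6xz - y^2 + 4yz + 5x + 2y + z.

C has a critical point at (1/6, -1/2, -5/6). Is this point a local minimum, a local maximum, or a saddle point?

The Hessian is constant: H = [[6, 2, 6], [2, -2, 4], [6, 4, 0]].
Leading principal minors: Δ₁ = 6, Δ₂ = -16, Δ₃ = 72.
The minors fit neither the all-positive nor the alternating-sign pattern, so H is indefinite: a saddle point.

saddle point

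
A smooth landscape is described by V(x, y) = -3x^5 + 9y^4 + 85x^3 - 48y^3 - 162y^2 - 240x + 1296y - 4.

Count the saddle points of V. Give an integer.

6

V separates as a function of x plus a function of y, so ∇V=0 decouples.
∂V/∂x = -15(x - 4)(x - 1)(x + 1)(x + 4) = 0 at x ∈ {-4, -1, 1, 4}; ∂V/∂y = 36(y - 4)(y - 3)(y + 3) = 0 at y ∈ {-3, 3, 4}.
The Hessian is diagonal: diag(V_xx, V_yy). Second derivatives: V_xx(-4)=1800, V_xx(-1)=-450, V_xx(1)=450, V_xx(4)=-1800; V_yy(-3)=1512, V_yy(3)=-216, V_yy(4)=252.
Saddle points occur where the two diagonal entries have opposite signs: (-4, 3), (-1, -3), (-1, 4), (1, 3), (4, -3), (4, 4). Count: 6.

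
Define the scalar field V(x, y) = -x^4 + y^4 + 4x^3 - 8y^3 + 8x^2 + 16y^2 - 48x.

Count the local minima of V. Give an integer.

2

V separates as a function of x plus a function of y, so ∇V=0 decouples.
∂V/∂x = -4(x - 3)(x - 2)(x + 2) = 0 at x ∈ {-2, 2, 3}; ∂V/∂y = 4y(y - 4)(y - 2) = 0 at y ∈ {0, 2, 4}.
The Hessian is diagonal: diag(V_xx, V_yy). Second derivatives: V_xx(-2)=-80, V_xx(2)=16, V_xx(3)=-20; V_yy(0)=32, V_yy(2)=-16, V_yy(4)=32.
Local minima occur where both diagonal entries positive: (2, 0), (2, 4). Count: 2.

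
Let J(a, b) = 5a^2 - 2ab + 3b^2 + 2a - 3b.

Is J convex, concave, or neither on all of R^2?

convex

J is quadratic, so its Hessian is the constant matrix H = [[10, -2], [-2, 6]].
det(H) = 56, tr(H) = 16.
det(H) > 0 and tr(H) > 0, so H is positive definite everywhere: convex.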